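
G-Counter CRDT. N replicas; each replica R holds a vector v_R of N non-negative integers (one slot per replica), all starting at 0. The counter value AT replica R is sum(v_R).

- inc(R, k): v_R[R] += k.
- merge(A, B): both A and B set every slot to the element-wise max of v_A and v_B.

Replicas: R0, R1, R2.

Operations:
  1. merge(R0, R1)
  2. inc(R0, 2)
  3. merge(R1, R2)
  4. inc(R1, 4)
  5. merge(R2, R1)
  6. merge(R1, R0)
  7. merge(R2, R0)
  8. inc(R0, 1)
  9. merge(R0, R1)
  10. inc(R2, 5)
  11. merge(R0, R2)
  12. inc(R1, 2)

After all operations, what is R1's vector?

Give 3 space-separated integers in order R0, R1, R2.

Answer: 3 6 0

Derivation:
Op 1: merge R0<->R1 -> R0=(0,0,0) R1=(0,0,0)
Op 2: inc R0 by 2 -> R0=(2,0,0) value=2
Op 3: merge R1<->R2 -> R1=(0,0,0) R2=(0,0,0)
Op 4: inc R1 by 4 -> R1=(0,4,0) value=4
Op 5: merge R2<->R1 -> R2=(0,4,0) R1=(0,4,0)
Op 6: merge R1<->R0 -> R1=(2,4,0) R0=(2,4,0)
Op 7: merge R2<->R0 -> R2=(2,4,0) R0=(2,4,0)
Op 8: inc R0 by 1 -> R0=(3,4,0) value=7
Op 9: merge R0<->R1 -> R0=(3,4,0) R1=(3,4,0)
Op 10: inc R2 by 5 -> R2=(2,4,5) value=11
Op 11: merge R0<->R2 -> R0=(3,4,5) R2=(3,4,5)
Op 12: inc R1 by 2 -> R1=(3,6,0) value=9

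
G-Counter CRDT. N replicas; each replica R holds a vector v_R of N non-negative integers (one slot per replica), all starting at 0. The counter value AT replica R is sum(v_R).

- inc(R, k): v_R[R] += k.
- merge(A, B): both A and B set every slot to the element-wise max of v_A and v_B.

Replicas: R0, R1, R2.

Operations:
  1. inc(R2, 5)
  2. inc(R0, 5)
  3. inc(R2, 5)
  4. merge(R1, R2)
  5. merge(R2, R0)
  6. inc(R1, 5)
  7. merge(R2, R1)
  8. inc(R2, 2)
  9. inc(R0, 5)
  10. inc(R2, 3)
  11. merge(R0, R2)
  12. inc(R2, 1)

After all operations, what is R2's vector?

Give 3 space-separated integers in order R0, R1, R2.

Answer: 10 5 16

Derivation:
Op 1: inc R2 by 5 -> R2=(0,0,5) value=5
Op 2: inc R0 by 5 -> R0=(5,0,0) value=5
Op 3: inc R2 by 5 -> R2=(0,0,10) value=10
Op 4: merge R1<->R2 -> R1=(0,0,10) R2=(0,0,10)
Op 5: merge R2<->R0 -> R2=(5,0,10) R0=(5,0,10)
Op 6: inc R1 by 5 -> R1=(0,5,10) value=15
Op 7: merge R2<->R1 -> R2=(5,5,10) R1=(5,5,10)
Op 8: inc R2 by 2 -> R2=(5,5,12) value=22
Op 9: inc R0 by 5 -> R0=(10,0,10) value=20
Op 10: inc R2 by 3 -> R2=(5,5,15) value=25
Op 11: merge R0<->R2 -> R0=(10,5,15) R2=(10,5,15)
Op 12: inc R2 by 1 -> R2=(10,5,16) value=31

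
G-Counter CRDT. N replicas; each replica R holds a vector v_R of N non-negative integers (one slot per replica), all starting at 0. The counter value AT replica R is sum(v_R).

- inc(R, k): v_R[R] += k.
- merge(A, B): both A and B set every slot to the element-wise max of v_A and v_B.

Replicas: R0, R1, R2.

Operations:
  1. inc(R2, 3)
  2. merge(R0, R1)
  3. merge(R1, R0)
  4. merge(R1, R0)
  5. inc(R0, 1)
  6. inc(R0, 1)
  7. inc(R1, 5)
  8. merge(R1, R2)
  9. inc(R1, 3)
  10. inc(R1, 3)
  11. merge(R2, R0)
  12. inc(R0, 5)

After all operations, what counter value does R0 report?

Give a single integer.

Answer: 15

Derivation:
Op 1: inc R2 by 3 -> R2=(0,0,3) value=3
Op 2: merge R0<->R1 -> R0=(0,0,0) R1=(0,0,0)
Op 3: merge R1<->R0 -> R1=(0,0,0) R0=(0,0,0)
Op 4: merge R1<->R0 -> R1=(0,0,0) R0=(0,0,0)
Op 5: inc R0 by 1 -> R0=(1,0,0) value=1
Op 6: inc R0 by 1 -> R0=(2,0,0) value=2
Op 7: inc R1 by 5 -> R1=(0,5,0) value=5
Op 8: merge R1<->R2 -> R1=(0,5,3) R2=(0,5,3)
Op 9: inc R1 by 3 -> R1=(0,8,3) value=11
Op 10: inc R1 by 3 -> R1=(0,11,3) value=14
Op 11: merge R2<->R0 -> R2=(2,5,3) R0=(2,5,3)
Op 12: inc R0 by 5 -> R0=(7,5,3) value=15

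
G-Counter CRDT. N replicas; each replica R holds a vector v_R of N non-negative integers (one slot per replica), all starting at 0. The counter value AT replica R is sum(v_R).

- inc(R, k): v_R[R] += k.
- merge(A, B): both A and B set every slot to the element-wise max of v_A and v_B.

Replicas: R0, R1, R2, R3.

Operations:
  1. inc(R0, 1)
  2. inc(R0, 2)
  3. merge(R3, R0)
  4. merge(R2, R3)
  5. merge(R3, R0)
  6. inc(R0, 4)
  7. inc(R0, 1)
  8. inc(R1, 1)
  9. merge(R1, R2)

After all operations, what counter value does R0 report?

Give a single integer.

Answer: 8

Derivation:
Op 1: inc R0 by 1 -> R0=(1,0,0,0) value=1
Op 2: inc R0 by 2 -> R0=(3,0,0,0) value=3
Op 3: merge R3<->R0 -> R3=(3,0,0,0) R0=(3,0,0,0)
Op 4: merge R2<->R3 -> R2=(3,0,0,0) R3=(3,0,0,0)
Op 5: merge R3<->R0 -> R3=(3,0,0,0) R0=(3,0,0,0)
Op 6: inc R0 by 4 -> R0=(7,0,0,0) value=7
Op 7: inc R0 by 1 -> R0=(8,0,0,0) value=8
Op 8: inc R1 by 1 -> R1=(0,1,0,0) value=1
Op 9: merge R1<->R2 -> R1=(3,1,0,0) R2=(3,1,0,0)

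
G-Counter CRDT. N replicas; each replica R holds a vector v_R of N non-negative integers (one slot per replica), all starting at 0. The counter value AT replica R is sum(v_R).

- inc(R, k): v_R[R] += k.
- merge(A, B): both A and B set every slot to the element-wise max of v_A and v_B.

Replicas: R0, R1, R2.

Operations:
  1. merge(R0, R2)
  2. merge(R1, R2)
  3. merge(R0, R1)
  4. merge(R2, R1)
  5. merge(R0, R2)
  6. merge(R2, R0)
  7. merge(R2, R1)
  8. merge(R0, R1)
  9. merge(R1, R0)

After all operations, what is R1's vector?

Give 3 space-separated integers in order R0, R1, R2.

Op 1: merge R0<->R2 -> R0=(0,0,0) R2=(0,0,0)
Op 2: merge R1<->R2 -> R1=(0,0,0) R2=(0,0,0)
Op 3: merge R0<->R1 -> R0=(0,0,0) R1=(0,0,0)
Op 4: merge R2<->R1 -> R2=(0,0,0) R1=(0,0,0)
Op 5: merge R0<->R2 -> R0=(0,0,0) R2=(0,0,0)
Op 6: merge R2<->R0 -> R2=(0,0,0) R0=(0,0,0)
Op 7: merge R2<->R1 -> R2=(0,0,0) R1=(0,0,0)
Op 8: merge R0<->R1 -> R0=(0,0,0) R1=(0,0,0)
Op 9: merge R1<->R0 -> R1=(0,0,0) R0=(0,0,0)

Answer: 0 0 0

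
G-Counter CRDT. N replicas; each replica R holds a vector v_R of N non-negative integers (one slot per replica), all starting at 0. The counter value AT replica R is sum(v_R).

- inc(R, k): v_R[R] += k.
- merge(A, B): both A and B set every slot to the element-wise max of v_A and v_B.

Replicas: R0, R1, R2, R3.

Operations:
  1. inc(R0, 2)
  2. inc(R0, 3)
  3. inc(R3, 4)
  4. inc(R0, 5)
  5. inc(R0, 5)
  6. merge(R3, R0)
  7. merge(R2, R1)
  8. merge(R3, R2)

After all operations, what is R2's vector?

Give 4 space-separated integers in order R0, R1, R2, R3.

Answer: 15 0 0 4

Derivation:
Op 1: inc R0 by 2 -> R0=(2,0,0,0) value=2
Op 2: inc R0 by 3 -> R0=(5,0,0,0) value=5
Op 3: inc R3 by 4 -> R3=(0,0,0,4) value=4
Op 4: inc R0 by 5 -> R0=(10,0,0,0) value=10
Op 5: inc R0 by 5 -> R0=(15,0,0,0) value=15
Op 6: merge R3<->R0 -> R3=(15,0,0,4) R0=(15,0,0,4)
Op 7: merge R2<->R1 -> R2=(0,0,0,0) R1=(0,0,0,0)
Op 8: merge R3<->R2 -> R3=(15,0,0,4) R2=(15,0,0,4)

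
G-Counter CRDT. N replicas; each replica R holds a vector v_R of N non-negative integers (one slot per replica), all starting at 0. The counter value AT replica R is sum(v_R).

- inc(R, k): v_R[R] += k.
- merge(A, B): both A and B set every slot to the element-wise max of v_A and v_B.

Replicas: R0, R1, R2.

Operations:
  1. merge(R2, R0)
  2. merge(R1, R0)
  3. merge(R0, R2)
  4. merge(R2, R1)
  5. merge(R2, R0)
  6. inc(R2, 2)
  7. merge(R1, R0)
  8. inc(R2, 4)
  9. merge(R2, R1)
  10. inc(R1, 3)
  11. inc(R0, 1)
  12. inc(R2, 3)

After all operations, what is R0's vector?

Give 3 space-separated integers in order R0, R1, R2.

Op 1: merge R2<->R0 -> R2=(0,0,0) R0=(0,0,0)
Op 2: merge R1<->R0 -> R1=(0,0,0) R0=(0,0,0)
Op 3: merge R0<->R2 -> R0=(0,0,0) R2=(0,0,0)
Op 4: merge R2<->R1 -> R2=(0,0,0) R1=(0,0,0)
Op 5: merge R2<->R0 -> R2=(0,0,0) R0=(0,0,0)
Op 6: inc R2 by 2 -> R2=(0,0,2) value=2
Op 7: merge R1<->R0 -> R1=(0,0,0) R0=(0,0,0)
Op 8: inc R2 by 4 -> R2=(0,0,6) value=6
Op 9: merge R2<->R1 -> R2=(0,0,6) R1=(0,0,6)
Op 10: inc R1 by 3 -> R1=(0,3,6) value=9
Op 11: inc R0 by 1 -> R0=(1,0,0) value=1
Op 12: inc R2 by 3 -> R2=(0,0,9) value=9

Answer: 1 0 0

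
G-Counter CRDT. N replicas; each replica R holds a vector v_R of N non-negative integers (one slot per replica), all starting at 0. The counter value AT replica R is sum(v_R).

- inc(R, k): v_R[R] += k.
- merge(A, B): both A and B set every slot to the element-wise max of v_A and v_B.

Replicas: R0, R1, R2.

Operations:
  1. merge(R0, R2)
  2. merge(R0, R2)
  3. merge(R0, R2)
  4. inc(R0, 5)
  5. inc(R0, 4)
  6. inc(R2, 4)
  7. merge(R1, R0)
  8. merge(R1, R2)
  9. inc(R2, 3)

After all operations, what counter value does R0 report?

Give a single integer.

Answer: 9

Derivation:
Op 1: merge R0<->R2 -> R0=(0,0,0) R2=(0,0,0)
Op 2: merge R0<->R2 -> R0=(0,0,0) R2=(0,0,0)
Op 3: merge R0<->R2 -> R0=(0,0,0) R2=(0,0,0)
Op 4: inc R0 by 5 -> R0=(5,0,0) value=5
Op 5: inc R0 by 4 -> R0=(9,0,0) value=9
Op 6: inc R2 by 4 -> R2=(0,0,4) value=4
Op 7: merge R1<->R0 -> R1=(9,0,0) R0=(9,0,0)
Op 8: merge R1<->R2 -> R1=(9,0,4) R2=(9,0,4)
Op 9: inc R2 by 3 -> R2=(9,0,7) value=16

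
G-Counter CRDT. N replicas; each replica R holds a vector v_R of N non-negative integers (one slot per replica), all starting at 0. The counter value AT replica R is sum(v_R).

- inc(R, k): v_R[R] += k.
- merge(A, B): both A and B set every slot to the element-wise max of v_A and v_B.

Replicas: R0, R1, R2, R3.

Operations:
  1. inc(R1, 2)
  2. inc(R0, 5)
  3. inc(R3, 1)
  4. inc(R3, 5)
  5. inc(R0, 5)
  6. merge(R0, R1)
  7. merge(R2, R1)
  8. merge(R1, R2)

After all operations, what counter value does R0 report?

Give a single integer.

Op 1: inc R1 by 2 -> R1=(0,2,0,0) value=2
Op 2: inc R0 by 5 -> R0=(5,0,0,0) value=5
Op 3: inc R3 by 1 -> R3=(0,0,0,1) value=1
Op 4: inc R3 by 5 -> R3=(0,0,0,6) value=6
Op 5: inc R0 by 5 -> R0=(10,0,0,0) value=10
Op 6: merge R0<->R1 -> R0=(10,2,0,0) R1=(10,2,0,0)
Op 7: merge R2<->R1 -> R2=(10,2,0,0) R1=(10,2,0,0)
Op 8: merge R1<->R2 -> R1=(10,2,0,0) R2=(10,2,0,0)

Answer: 12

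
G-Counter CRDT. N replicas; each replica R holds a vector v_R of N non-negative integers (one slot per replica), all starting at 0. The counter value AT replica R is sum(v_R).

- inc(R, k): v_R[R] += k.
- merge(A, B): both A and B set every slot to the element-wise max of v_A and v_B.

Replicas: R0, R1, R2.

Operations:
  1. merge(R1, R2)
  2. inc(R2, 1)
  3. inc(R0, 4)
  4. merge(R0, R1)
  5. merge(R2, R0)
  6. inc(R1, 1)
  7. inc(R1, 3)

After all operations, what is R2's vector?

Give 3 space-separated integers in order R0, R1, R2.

Op 1: merge R1<->R2 -> R1=(0,0,0) R2=(0,0,0)
Op 2: inc R2 by 1 -> R2=(0,0,1) value=1
Op 3: inc R0 by 4 -> R0=(4,0,0) value=4
Op 4: merge R0<->R1 -> R0=(4,0,0) R1=(4,0,0)
Op 5: merge R2<->R0 -> R2=(4,0,1) R0=(4,0,1)
Op 6: inc R1 by 1 -> R1=(4,1,0) value=5
Op 7: inc R1 by 3 -> R1=(4,4,0) value=8

Answer: 4 0 1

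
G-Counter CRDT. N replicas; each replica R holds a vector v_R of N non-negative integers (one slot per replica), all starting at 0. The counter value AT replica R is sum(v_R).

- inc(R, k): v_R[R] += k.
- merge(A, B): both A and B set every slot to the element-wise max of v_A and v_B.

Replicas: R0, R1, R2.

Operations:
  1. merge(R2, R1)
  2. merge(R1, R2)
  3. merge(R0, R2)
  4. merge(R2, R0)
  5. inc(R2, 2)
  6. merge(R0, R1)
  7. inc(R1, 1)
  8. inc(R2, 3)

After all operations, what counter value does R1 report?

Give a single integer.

Op 1: merge R2<->R1 -> R2=(0,0,0) R1=(0,0,0)
Op 2: merge R1<->R2 -> R1=(0,0,0) R2=(0,0,0)
Op 3: merge R0<->R2 -> R0=(0,0,0) R2=(0,0,0)
Op 4: merge R2<->R0 -> R2=(0,0,0) R0=(0,0,0)
Op 5: inc R2 by 2 -> R2=(0,0,2) value=2
Op 6: merge R0<->R1 -> R0=(0,0,0) R1=(0,0,0)
Op 7: inc R1 by 1 -> R1=(0,1,0) value=1
Op 8: inc R2 by 3 -> R2=(0,0,5) value=5

Answer: 1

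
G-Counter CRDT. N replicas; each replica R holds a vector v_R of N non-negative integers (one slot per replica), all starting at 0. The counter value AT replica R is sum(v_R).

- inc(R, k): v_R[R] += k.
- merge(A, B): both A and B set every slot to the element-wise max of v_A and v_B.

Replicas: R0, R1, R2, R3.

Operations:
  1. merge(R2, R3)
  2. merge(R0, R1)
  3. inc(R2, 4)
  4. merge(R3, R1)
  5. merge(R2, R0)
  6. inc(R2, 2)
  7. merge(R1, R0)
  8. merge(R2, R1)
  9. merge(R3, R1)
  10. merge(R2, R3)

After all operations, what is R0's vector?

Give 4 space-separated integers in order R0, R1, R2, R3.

Op 1: merge R2<->R3 -> R2=(0,0,0,0) R3=(0,0,0,0)
Op 2: merge R0<->R1 -> R0=(0,0,0,0) R1=(0,0,0,0)
Op 3: inc R2 by 4 -> R2=(0,0,4,0) value=4
Op 4: merge R3<->R1 -> R3=(0,0,0,0) R1=(0,0,0,0)
Op 5: merge R2<->R0 -> R2=(0,0,4,0) R0=(0,0,4,0)
Op 6: inc R2 by 2 -> R2=(0,0,6,0) value=6
Op 7: merge R1<->R0 -> R1=(0,0,4,0) R0=(0,0,4,0)
Op 8: merge R2<->R1 -> R2=(0,0,6,0) R1=(0,0,6,0)
Op 9: merge R3<->R1 -> R3=(0,0,6,0) R1=(0,0,6,0)
Op 10: merge R2<->R3 -> R2=(0,0,6,0) R3=(0,0,6,0)

Answer: 0 0 4 0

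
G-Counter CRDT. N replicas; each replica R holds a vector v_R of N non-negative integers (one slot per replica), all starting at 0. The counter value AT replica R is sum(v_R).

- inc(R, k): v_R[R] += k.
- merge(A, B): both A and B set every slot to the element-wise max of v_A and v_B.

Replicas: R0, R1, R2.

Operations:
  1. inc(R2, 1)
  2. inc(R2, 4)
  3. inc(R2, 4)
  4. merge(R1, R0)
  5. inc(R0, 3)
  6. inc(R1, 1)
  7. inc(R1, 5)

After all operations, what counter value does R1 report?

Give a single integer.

Answer: 6

Derivation:
Op 1: inc R2 by 1 -> R2=(0,0,1) value=1
Op 2: inc R2 by 4 -> R2=(0,0,5) value=5
Op 3: inc R2 by 4 -> R2=(0,0,9) value=9
Op 4: merge R1<->R0 -> R1=(0,0,0) R0=(0,0,0)
Op 5: inc R0 by 3 -> R0=(3,0,0) value=3
Op 6: inc R1 by 1 -> R1=(0,1,0) value=1
Op 7: inc R1 by 5 -> R1=(0,6,0) value=6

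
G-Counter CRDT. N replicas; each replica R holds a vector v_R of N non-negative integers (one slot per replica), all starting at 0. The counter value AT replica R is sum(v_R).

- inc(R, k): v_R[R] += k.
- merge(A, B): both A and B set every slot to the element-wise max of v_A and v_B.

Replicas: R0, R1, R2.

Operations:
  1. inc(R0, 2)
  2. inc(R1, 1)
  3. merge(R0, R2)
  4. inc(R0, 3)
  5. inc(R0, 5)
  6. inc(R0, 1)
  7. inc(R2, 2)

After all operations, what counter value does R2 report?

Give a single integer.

Answer: 4

Derivation:
Op 1: inc R0 by 2 -> R0=(2,0,0) value=2
Op 2: inc R1 by 1 -> R1=(0,1,0) value=1
Op 3: merge R0<->R2 -> R0=(2,0,0) R2=(2,0,0)
Op 4: inc R0 by 3 -> R0=(5,0,0) value=5
Op 5: inc R0 by 5 -> R0=(10,0,0) value=10
Op 6: inc R0 by 1 -> R0=(11,0,0) value=11
Op 7: inc R2 by 2 -> R2=(2,0,2) value=4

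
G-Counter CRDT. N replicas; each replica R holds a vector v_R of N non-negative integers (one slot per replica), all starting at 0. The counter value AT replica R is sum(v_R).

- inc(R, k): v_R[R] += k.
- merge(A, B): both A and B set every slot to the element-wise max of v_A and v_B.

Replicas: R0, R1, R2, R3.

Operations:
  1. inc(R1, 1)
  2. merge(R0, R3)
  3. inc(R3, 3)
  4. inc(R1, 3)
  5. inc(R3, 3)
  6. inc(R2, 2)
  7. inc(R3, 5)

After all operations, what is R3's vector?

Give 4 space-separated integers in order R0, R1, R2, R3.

Op 1: inc R1 by 1 -> R1=(0,1,0,0) value=1
Op 2: merge R0<->R3 -> R0=(0,0,0,0) R3=(0,0,0,0)
Op 3: inc R3 by 3 -> R3=(0,0,0,3) value=3
Op 4: inc R1 by 3 -> R1=(0,4,0,0) value=4
Op 5: inc R3 by 3 -> R3=(0,0,0,6) value=6
Op 6: inc R2 by 2 -> R2=(0,0,2,0) value=2
Op 7: inc R3 by 5 -> R3=(0,0,0,11) value=11

Answer: 0 0 0 11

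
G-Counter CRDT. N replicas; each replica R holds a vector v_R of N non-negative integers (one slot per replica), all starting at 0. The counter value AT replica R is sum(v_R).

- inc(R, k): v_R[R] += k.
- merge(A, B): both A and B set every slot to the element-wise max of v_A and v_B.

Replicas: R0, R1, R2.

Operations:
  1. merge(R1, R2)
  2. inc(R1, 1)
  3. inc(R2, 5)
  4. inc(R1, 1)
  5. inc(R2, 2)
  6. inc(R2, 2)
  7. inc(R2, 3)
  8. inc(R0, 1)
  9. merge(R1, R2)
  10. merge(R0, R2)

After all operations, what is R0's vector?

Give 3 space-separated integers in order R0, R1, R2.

Answer: 1 2 12

Derivation:
Op 1: merge R1<->R2 -> R1=(0,0,0) R2=(0,0,0)
Op 2: inc R1 by 1 -> R1=(0,1,0) value=1
Op 3: inc R2 by 5 -> R2=(0,0,5) value=5
Op 4: inc R1 by 1 -> R1=(0,2,0) value=2
Op 5: inc R2 by 2 -> R2=(0,0,7) value=7
Op 6: inc R2 by 2 -> R2=(0,0,9) value=9
Op 7: inc R2 by 3 -> R2=(0,0,12) value=12
Op 8: inc R0 by 1 -> R0=(1,0,0) value=1
Op 9: merge R1<->R2 -> R1=(0,2,12) R2=(0,2,12)
Op 10: merge R0<->R2 -> R0=(1,2,12) R2=(1,2,12)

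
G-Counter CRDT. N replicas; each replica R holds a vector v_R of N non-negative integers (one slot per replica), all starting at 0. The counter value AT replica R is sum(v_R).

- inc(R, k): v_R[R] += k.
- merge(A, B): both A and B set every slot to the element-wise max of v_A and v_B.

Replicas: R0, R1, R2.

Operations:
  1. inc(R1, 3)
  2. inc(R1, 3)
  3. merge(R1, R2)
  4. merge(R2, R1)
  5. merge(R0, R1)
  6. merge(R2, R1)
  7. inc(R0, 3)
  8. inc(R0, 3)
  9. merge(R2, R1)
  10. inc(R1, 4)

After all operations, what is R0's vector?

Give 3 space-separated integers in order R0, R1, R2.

Op 1: inc R1 by 3 -> R1=(0,3,0) value=3
Op 2: inc R1 by 3 -> R1=(0,6,0) value=6
Op 3: merge R1<->R2 -> R1=(0,6,0) R2=(0,6,0)
Op 4: merge R2<->R1 -> R2=(0,6,0) R1=(0,6,0)
Op 5: merge R0<->R1 -> R0=(0,6,0) R1=(0,6,0)
Op 6: merge R2<->R1 -> R2=(0,6,0) R1=(0,6,0)
Op 7: inc R0 by 3 -> R0=(3,6,0) value=9
Op 8: inc R0 by 3 -> R0=(6,6,0) value=12
Op 9: merge R2<->R1 -> R2=(0,6,0) R1=(0,6,0)
Op 10: inc R1 by 4 -> R1=(0,10,0) value=10

Answer: 6 6 0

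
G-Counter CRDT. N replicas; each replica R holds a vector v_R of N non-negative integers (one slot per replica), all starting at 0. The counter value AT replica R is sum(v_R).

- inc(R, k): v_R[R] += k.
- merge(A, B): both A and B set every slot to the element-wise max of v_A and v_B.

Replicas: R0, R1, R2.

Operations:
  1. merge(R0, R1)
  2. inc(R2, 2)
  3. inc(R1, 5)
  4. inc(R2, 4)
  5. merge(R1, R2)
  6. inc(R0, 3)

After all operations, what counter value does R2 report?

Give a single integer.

Answer: 11

Derivation:
Op 1: merge R0<->R1 -> R0=(0,0,0) R1=(0,0,0)
Op 2: inc R2 by 2 -> R2=(0,0,2) value=2
Op 3: inc R1 by 5 -> R1=(0,5,0) value=5
Op 4: inc R2 by 4 -> R2=(0,0,6) value=6
Op 5: merge R1<->R2 -> R1=(0,5,6) R2=(0,5,6)
Op 6: inc R0 by 3 -> R0=(3,0,0) value=3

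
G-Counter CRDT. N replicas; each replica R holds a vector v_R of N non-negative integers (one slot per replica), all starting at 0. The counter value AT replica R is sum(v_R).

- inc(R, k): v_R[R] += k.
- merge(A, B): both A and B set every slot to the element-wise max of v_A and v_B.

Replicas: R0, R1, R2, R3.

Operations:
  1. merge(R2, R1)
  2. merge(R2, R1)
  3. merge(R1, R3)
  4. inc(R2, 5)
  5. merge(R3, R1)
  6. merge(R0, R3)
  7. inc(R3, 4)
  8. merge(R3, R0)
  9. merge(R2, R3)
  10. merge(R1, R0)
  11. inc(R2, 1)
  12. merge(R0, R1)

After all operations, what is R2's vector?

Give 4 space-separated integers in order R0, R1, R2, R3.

Op 1: merge R2<->R1 -> R2=(0,0,0,0) R1=(0,0,0,0)
Op 2: merge R2<->R1 -> R2=(0,0,0,0) R1=(0,0,0,0)
Op 3: merge R1<->R3 -> R1=(0,0,0,0) R3=(0,0,0,0)
Op 4: inc R2 by 5 -> R2=(0,0,5,0) value=5
Op 5: merge R3<->R1 -> R3=(0,0,0,0) R1=(0,0,0,0)
Op 6: merge R0<->R3 -> R0=(0,0,0,0) R3=(0,0,0,0)
Op 7: inc R3 by 4 -> R3=(0,0,0,4) value=4
Op 8: merge R3<->R0 -> R3=(0,0,0,4) R0=(0,0,0,4)
Op 9: merge R2<->R3 -> R2=(0,0,5,4) R3=(0,0,5,4)
Op 10: merge R1<->R0 -> R1=(0,0,0,4) R0=(0,0,0,4)
Op 11: inc R2 by 1 -> R2=(0,0,6,4) value=10
Op 12: merge R0<->R1 -> R0=(0,0,0,4) R1=(0,0,0,4)

Answer: 0 0 6 4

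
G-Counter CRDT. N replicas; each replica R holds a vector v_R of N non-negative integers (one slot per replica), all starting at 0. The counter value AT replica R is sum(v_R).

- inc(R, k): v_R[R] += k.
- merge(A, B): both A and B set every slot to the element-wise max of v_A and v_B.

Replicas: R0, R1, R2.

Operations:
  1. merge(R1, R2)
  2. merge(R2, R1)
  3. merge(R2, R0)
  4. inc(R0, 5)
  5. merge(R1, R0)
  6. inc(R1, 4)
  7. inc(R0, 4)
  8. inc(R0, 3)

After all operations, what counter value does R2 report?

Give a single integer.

Op 1: merge R1<->R2 -> R1=(0,0,0) R2=(0,0,0)
Op 2: merge R2<->R1 -> R2=(0,0,0) R1=(0,0,0)
Op 3: merge R2<->R0 -> R2=(0,0,0) R0=(0,0,0)
Op 4: inc R0 by 5 -> R0=(5,0,0) value=5
Op 5: merge R1<->R0 -> R1=(5,0,0) R0=(5,0,0)
Op 6: inc R1 by 4 -> R1=(5,4,0) value=9
Op 7: inc R0 by 4 -> R0=(9,0,0) value=9
Op 8: inc R0 by 3 -> R0=(12,0,0) value=12

Answer: 0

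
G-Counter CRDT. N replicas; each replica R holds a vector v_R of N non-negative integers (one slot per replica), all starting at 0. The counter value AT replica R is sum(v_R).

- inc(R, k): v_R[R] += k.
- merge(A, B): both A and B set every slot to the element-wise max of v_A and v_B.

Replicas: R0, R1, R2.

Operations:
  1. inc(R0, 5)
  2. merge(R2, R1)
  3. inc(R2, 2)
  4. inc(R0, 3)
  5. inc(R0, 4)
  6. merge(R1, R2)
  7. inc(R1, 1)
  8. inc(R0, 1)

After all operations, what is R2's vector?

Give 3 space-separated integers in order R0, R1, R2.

Answer: 0 0 2

Derivation:
Op 1: inc R0 by 5 -> R0=(5,0,0) value=5
Op 2: merge R2<->R1 -> R2=(0,0,0) R1=(0,0,0)
Op 3: inc R2 by 2 -> R2=(0,0,2) value=2
Op 4: inc R0 by 3 -> R0=(8,0,0) value=8
Op 5: inc R0 by 4 -> R0=(12,0,0) value=12
Op 6: merge R1<->R2 -> R1=(0,0,2) R2=(0,0,2)
Op 7: inc R1 by 1 -> R1=(0,1,2) value=3
Op 8: inc R0 by 1 -> R0=(13,0,0) value=13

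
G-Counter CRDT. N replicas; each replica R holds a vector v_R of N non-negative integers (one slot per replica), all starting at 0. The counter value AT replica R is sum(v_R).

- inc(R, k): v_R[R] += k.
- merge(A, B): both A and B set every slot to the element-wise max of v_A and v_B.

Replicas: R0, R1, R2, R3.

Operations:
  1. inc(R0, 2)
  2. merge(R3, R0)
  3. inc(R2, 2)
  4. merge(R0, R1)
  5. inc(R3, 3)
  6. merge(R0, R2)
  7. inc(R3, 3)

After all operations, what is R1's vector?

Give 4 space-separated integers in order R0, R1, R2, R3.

Answer: 2 0 0 0

Derivation:
Op 1: inc R0 by 2 -> R0=(2,0,0,0) value=2
Op 2: merge R3<->R0 -> R3=(2,0,0,0) R0=(2,0,0,0)
Op 3: inc R2 by 2 -> R2=(0,0,2,0) value=2
Op 4: merge R0<->R1 -> R0=(2,0,0,0) R1=(2,0,0,0)
Op 5: inc R3 by 3 -> R3=(2,0,0,3) value=5
Op 6: merge R0<->R2 -> R0=(2,0,2,0) R2=(2,0,2,0)
Op 7: inc R3 by 3 -> R3=(2,0,0,6) value=8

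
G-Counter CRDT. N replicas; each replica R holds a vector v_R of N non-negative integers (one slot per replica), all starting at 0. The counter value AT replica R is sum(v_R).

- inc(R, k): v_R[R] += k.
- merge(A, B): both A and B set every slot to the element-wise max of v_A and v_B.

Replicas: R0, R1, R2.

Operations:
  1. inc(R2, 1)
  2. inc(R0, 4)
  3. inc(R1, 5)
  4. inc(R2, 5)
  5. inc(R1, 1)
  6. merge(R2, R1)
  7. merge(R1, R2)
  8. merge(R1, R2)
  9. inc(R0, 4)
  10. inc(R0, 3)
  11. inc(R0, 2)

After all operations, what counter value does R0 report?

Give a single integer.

Answer: 13

Derivation:
Op 1: inc R2 by 1 -> R2=(0,0,1) value=1
Op 2: inc R0 by 4 -> R0=(4,0,0) value=4
Op 3: inc R1 by 5 -> R1=(0,5,0) value=5
Op 4: inc R2 by 5 -> R2=(0,0,6) value=6
Op 5: inc R1 by 1 -> R1=(0,6,0) value=6
Op 6: merge R2<->R1 -> R2=(0,6,6) R1=(0,6,6)
Op 7: merge R1<->R2 -> R1=(0,6,6) R2=(0,6,6)
Op 8: merge R1<->R2 -> R1=(0,6,6) R2=(0,6,6)
Op 9: inc R0 by 4 -> R0=(8,0,0) value=8
Op 10: inc R0 by 3 -> R0=(11,0,0) value=11
Op 11: inc R0 by 2 -> R0=(13,0,0) value=13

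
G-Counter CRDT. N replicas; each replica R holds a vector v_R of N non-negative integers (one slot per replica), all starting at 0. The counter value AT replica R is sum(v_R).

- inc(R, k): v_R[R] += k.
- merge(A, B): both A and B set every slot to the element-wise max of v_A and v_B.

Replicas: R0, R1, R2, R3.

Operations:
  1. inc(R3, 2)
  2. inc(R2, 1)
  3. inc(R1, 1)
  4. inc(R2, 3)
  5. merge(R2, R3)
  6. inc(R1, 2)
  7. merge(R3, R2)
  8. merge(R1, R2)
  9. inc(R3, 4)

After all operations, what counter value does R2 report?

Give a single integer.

Answer: 9

Derivation:
Op 1: inc R3 by 2 -> R3=(0,0,0,2) value=2
Op 2: inc R2 by 1 -> R2=(0,0,1,0) value=1
Op 3: inc R1 by 1 -> R1=(0,1,0,0) value=1
Op 4: inc R2 by 3 -> R2=(0,0,4,0) value=4
Op 5: merge R2<->R3 -> R2=(0,0,4,2) R3=(0,0,4,2)
Op 6: inc R1 by 2 -> R1=(0,3,0,0) value=3
Op 7: merge R3<->R2 -> R3=(0,0,4,2) R2=(0,0,4,2)
Op 8: merge R1<->R2 -> R1=(0,3,4,2) R2=(0,3,4,2)
Op 9: inc R3 by 4 -> R3=(0,0,4,6) value=10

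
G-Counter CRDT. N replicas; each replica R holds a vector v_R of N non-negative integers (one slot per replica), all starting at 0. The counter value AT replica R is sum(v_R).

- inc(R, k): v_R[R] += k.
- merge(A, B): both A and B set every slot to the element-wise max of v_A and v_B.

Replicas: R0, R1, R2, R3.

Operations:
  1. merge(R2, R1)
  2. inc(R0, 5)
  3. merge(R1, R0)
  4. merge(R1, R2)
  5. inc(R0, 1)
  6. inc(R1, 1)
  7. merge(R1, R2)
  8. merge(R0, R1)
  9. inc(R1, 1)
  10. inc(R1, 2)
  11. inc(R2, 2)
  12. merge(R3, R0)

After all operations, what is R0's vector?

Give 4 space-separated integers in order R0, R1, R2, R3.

Op 1: merge R2<->R1 -> R2=(0,0,0,0) R1=(0,0,0,0)
Op 2: inc R0 by 5 -> R0=(5,0,0,0) value=5
Op 3: merge R1<->R0 -> R1=(5,0,0,0) R0=(5,0,0,0)
Op 4: merge R1<->R2 -> R1=(5,0,0,0) R2=(5,0,0,0)
Op 5: inc R0 by 1 -> R0=(6,0,0,0) value=6
Op 6: inc R1 by 1 -> R1=(5,1,0,0) value=6
Op 7: merge R1<->R2 -> R1=(5,1,0,0) R2=(5,1,0,0)
Op 8: merge R0<->R1 -> R0=(6,1,0,0) R1=(6,1,0,0)
Op 9: inc R1 by 1 -> R1=(6,2,0,0) value=8
Op 10: inc R1 by 2 -> R1=(6,4,0,0) value=10
Op 11: inc R2 by 2 -> R2=(5,1,2,0) value=8
Op 12: merge R3<->R0 -> R3=(6,1,0,0) R0=(6,1,0,0)

Answer: 6 1 0 0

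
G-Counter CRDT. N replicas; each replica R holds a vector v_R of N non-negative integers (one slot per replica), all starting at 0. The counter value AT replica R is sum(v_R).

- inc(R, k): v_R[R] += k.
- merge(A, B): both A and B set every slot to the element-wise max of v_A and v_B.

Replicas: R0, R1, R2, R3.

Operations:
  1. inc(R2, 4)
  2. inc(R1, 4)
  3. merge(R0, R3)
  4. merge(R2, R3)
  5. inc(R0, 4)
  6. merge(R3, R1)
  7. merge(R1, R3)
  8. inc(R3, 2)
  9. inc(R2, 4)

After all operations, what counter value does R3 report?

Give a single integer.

Op 1: inc R2 by 4 -> R2=(0,0,4,0) value=4
Op 2: inc R1 by 4 -> R1=(0,4,0,0) value=4
Op 3: merge R0<->R3 -> R0=(0,0,0,0) R3=(0,0,0,0)
Op 4: merge R2<->R3 -> R2=(0,0,4,0) R3=(0,0,4,0)
Op 5: inc R0 by 4 -> R0=(4,0,0,0) value=4
Op 6: merge R3<->R1 -> R3=(0,4,4,0) R1=(0,4,4,0)
Op 7: merge R1<->R3 -> R1=(0,4,4,0) R3=(0,4,4,0)
Op 8: inc R3 by 2 -> R3=(0,4,4,2) value=10
Op 9: inc R2 by 4 -> R2=(0,0,8,0) value=8

Answer: 10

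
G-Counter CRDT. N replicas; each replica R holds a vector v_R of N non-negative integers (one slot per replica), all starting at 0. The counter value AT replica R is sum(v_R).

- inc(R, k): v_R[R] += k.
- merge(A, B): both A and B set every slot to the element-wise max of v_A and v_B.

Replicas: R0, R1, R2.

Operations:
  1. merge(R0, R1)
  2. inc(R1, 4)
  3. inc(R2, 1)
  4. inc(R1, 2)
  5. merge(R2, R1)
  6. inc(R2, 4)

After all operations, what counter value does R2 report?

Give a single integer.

Op 1: merge R0<->R1 -> R0=(0,0,0) R1=(0,0,0)
Op 2: inc R1 by 4 -> R1=(0,4,0) value=4
Op 3: inc R2 by 1 -> R2=(0,0,1) value=1
Op 4: inc R1 by 2 -> R1=(0,6,0) value=6
Op 5: merge R2<->R1 -> R2=(0,6,1) R1=(0,6,1)
Op 6: inc R2 by 4 -> R2=(0,6,5) value=11

Answer: 11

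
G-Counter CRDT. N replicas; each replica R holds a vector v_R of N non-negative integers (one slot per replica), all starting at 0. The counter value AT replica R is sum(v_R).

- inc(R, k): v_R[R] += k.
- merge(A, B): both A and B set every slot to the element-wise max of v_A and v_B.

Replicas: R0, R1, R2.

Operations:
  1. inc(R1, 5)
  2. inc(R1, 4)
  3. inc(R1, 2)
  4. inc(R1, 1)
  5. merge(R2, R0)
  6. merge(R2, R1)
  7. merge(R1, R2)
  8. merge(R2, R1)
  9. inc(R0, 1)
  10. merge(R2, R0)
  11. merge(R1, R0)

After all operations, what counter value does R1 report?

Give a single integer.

Answer: 13

Derivation:
Op 1: inc R1 by 5 -> R1=(0,5,0) value=5
Op 2: inc R1 by 4 -> R1=(0,9,0) value=9
Op 3: inc R1 by 2 -> R1=(0,11,0) value=11
Op 4: inc R1 by 1 -> R1=(0,12,0) value=12
Op 5: merge R2<->R0 -> R2=(0,0,0) R0=(0,0,0)
Op 6: merge R2<->R1 -> R2=(0,12,0) R1=(0,12,0)
Op 7: merge R1<->R2 -> R1=(0,12,0) R2=(0,12,0)
Op 8: merge R2<->R1 -> R2=(0,12,0) R1=(0,12,0)
Op 9: inc R0 by 1 -> R0=(1,0,0) value=1
Op 10: merge R2<->R0 -> R2=(1,12,0) R0=(1,12,0)
Op 11: merge R1<->R0 -> R1=(1,12,0) R0=(1,12,0)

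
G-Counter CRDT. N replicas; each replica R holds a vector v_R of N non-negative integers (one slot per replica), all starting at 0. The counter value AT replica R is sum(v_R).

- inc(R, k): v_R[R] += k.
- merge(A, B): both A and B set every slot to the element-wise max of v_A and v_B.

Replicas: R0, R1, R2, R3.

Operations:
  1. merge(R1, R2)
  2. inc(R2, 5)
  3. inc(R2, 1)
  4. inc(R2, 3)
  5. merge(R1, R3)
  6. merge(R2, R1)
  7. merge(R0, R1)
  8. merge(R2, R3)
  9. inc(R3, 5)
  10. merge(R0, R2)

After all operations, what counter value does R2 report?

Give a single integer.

Answer: 9

Derivation:
Op 1: merge R1<->R2 -> R1=(0,0,0,0) R2=(0,0,0,0)
Op 2: inc R2 by 5 -> R2=(0,0,5,0) value=5
Op 3: inc R2 by 1 -> R2=(0,0,6,0) value=6
Op 4: inc R2 by 3 -> R2=(0,0,9,0) value=9
Op 5: merge R1<->R3 -> R1=(0,0,0,0) R3=(0,0,0,0)
Op 6: merge R2<->R1 -> R2=(0,0,9,0) R1=(0,0,9,0)
Op 7: merge R0<->R1 -> R0=(0,0,9,0) R1=(0,0,9,0)
Op 8: merge R2<->R3 -> R2=(0,0,9,0) R3=(0,0,9,0)
Op 9: inc R3 by 5 -> R3=(0,0,9,5) value=14
Op 10: merge R0<->R2 -> R0=(0,0,9,0) R2=(0,0,9,0)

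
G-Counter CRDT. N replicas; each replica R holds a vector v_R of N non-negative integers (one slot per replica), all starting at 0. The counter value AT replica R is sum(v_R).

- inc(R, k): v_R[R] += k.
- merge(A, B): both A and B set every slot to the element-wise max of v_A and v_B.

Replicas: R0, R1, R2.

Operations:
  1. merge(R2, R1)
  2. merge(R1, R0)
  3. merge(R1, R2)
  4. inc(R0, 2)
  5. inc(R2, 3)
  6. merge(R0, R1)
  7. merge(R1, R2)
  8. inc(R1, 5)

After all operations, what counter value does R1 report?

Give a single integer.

Answer: 10

Derivation:
Op 1: merge R2<->R1 -> R2=(0,0,0) R1=(0,0,0)
Op 2: merge R1<->R0 -> R1=(0,0,0) R0=(0,0,0)
Op 3: merge R1<->R2 -> R1=(0,0,0) R2=(0,0,0)
Op 4: inc R0 by 2 -> R0=(2,0,0) value=2
Op 5: inc R2 by 3 -> R2=(0,0,3) value=3
Op 6: merge R0<->R1 -> R0=(2,0,0) R1=(2,0,0)
Op 7: merge R1<->R2 -> R1=(2,0,3) R2=(2,0,3)
Op 8: inc R1 by 5 -> R1=(2,5,3) value=10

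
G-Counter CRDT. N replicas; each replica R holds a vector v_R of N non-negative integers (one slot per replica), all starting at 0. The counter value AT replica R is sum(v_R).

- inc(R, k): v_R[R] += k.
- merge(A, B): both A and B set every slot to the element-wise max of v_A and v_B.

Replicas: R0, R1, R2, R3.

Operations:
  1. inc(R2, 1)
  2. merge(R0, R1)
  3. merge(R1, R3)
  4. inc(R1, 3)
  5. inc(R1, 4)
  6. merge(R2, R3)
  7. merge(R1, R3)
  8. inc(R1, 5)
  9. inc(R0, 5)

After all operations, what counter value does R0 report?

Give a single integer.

Op 1: inc R2 by 1 -> R2=(0,0,1,0) value=1
Op 2: merge R0<->R1 -> R0=(0,0,0,0) R1=(0,0,0,0)
Op 3: merge R1<->R3 -> R1=(0,0,0,0) R3=(0,0,0,0)
Op 4: inc R1 by 3 -> R1=(0,3,0,0) value=3
Op 5: inc R1 by 4 -> R1=(0,7,0,0) value=7
Op 6: merge R2<->R3 -> R2=(0,0,1,0) R3=(0,0,1,0)
Op 7: merge R1<->R3 -> R1=(0,7,1,0) R3=(0,7,1,0)
Op 8: inc R1 by 5 -> R1=(0,12,1,0) value=13
Op 9: inc R0 by 5 -> R0=(5,0,0,0) value=5

Answer: 5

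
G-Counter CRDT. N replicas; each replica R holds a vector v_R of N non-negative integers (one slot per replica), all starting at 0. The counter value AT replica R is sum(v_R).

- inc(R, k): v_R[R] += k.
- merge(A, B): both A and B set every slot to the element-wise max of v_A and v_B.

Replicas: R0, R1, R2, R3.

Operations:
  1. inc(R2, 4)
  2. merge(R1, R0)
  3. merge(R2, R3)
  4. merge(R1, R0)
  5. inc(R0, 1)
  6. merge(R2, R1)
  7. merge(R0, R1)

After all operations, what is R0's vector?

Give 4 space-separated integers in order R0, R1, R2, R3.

Op 1: inc R2 by 4 -> R2=(0,0,4,0) value=4
Op 2: merge R1<->R0 -> R1=(0,0,0,0) R0=(0,0,0,0)
Op 3: merge R2<->R3 -> R2=(0,0,4,0) R3=(0,0,4,0)
Op 4: merge R1<->R0 -> R1=(0,0,0,0) R0=(0,0,0,0)
Op 5: inc R0 by 1 -> R0=(1,0,0,0) value=1
Op 6: merge R2<->R1 -> R2=(0,0,4,0) R1=(0,0,4,0)
Op 7: merge R0<->R1 -> R0=(1,0,4,0) R1=(1,0,4,0)

Answer: 1 0 4 0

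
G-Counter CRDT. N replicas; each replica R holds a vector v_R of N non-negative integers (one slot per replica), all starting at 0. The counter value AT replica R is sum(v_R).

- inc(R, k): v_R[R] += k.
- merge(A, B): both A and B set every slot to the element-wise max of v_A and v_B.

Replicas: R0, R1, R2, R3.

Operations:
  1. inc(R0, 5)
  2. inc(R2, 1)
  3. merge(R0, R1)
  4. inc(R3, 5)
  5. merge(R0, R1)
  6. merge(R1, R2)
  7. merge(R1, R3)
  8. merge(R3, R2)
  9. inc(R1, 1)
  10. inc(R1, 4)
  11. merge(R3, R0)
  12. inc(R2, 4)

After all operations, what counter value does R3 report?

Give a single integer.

Answer: 11

Derivation:
Op 1: inc R0 by 5 -> R0=(5,0,0,0) value=5
Op 2: inc R2 by 1 -> R2=(0,0,1,0) value=1
Op 3: merge R0<->R1 -> R0=(5,0,0,0) R1=(5,0,0,0)
Op 4: inc R3 by 5 -> R3=(0,0,0,5) value=5
Op 5: merge R0<->R1 -> R0=(5,0,0,0) R1=(5,0,0,0)
Op 6: merge R1<->R2 -> R1=(5,0,1,0) R2=(5,0,1,0)
Op 7: merge R1<->R3 -> R1=(5,0,1,5) R3=(5,0,1,5)
Op 8: merge R3<->R2 -> R3=(5,0,1,5) R2=(5,0,1,5)
Op 9: inc R1 by 1 -> R1=(5,1,1,5) value=12
Op 10: inc R1 by 4 -> R1=(5,5,1,5) value=16
Op 11: merge R3<->R0 -> R3=(5,0,1,5) R0=(5,0,1,5)
Op 12: inc R2 by 4 -> R2=(5,0,5,5) value=15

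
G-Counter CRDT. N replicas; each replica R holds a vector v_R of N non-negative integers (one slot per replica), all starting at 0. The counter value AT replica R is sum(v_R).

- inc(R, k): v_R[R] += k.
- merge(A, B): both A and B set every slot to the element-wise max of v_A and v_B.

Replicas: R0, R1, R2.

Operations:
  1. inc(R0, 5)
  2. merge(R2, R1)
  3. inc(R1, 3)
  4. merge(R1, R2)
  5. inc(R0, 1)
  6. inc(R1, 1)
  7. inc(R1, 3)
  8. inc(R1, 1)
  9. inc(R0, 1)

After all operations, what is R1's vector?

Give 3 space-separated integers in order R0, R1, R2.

Op 1: inc R0 by 5 -> R0=(5,0,0) value=5
Op 2: merge R2<->R1 -> R2=(0,0,0) R1=(0,0,0)
Op 3: inc R1 by 3 -> R1=(0,3,0) value=3
Op 4: merge R1<->R2 -> R1=(0,3,0) R2=(0,3,0)
Op 5: inc R0 by 1 -> R0=(6,0,0) value=6
Op 6: inc R1 by 1 -> R1=(0,4,0) value=4
Op 7: inc R1 by 3 -> R1=(0,7,0) value=7
Op 8: inc R1 by 1 -> R1=(0,8,0) value=8
Op 9: inc R0 by 1 -> R0=(7,0,0) value=7

Answer: 0 8 0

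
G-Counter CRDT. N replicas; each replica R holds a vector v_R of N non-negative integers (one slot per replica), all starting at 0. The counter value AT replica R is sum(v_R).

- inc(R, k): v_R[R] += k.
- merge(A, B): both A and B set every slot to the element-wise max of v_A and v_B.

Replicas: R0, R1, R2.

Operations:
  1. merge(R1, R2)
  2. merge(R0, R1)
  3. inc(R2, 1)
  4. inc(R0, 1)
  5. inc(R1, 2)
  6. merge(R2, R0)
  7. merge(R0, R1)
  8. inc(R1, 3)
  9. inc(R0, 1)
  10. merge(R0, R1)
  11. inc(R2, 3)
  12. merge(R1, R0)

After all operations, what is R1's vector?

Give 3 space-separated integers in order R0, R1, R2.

Op 1: merge R1<->R2 -> R1=(0,0,0) R2=(0,0,0)
Op 2: merge R0<->R1 -> R0=(0,0,0) R1=(0,0,0)
Op 3: inc R2 by 1 -> R2=(0,0,1) value=1
Op 4: inc R0 by 1 -> R0=(1,0,0) value=1
Op 5: inc R1 by 2 -> R1=(0,2,0) value=2
Op 6: merge R2<->R0 -> R2=(1,0,1) R0=(1,0,1)
Op 7: merge R0<->R1 -> R0=(1,2,1) R1=(1,2,1)
Op 8: inc R1 by 3 -> R1=(1,5,1) value=7
Op 9: inc R0 by 1 -> R0=(2,2,1) value=5
Op 10: merge R0<->R1 -> R0=(2,5,1) R1=(2,5,1)
Op 11: inc R2 by 3 -> R2=(1,0,4) value=5
Op 12: merge R1<->R0 -> R1=(2,5,1) R0=(2,5,1)

Answer: 2 5 1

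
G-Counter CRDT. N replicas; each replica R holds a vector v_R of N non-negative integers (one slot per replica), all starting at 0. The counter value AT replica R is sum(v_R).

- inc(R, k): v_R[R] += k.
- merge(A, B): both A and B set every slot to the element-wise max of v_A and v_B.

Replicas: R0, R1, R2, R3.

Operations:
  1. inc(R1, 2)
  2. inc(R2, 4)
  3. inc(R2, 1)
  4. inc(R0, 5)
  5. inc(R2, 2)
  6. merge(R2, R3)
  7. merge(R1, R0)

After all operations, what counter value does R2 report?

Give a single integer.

Answer: 7

Derivation:
Op 1: inc R1 by 2 -> R1=(0,2,0,0) value=2
Op 2: inc R2 by 4 -> R2=(0,0,4,0) value=4
Op 3: inc R2 by 1 -> R2=(0,0,5,0) value=5
Op 4: inc R0 by 5 -> R0=(5,0,0,0) value=5
Op 5: inc R2 by 2 -> R2=(0,0,7,0) value=7
Op 6: merge R2<->R3 -> R2=(0,0,7,0) R3=(0,0,7,0)
Op 7: merge R1<->R0 -> R1=(5,2,0,0) R0=(5,2,0,0)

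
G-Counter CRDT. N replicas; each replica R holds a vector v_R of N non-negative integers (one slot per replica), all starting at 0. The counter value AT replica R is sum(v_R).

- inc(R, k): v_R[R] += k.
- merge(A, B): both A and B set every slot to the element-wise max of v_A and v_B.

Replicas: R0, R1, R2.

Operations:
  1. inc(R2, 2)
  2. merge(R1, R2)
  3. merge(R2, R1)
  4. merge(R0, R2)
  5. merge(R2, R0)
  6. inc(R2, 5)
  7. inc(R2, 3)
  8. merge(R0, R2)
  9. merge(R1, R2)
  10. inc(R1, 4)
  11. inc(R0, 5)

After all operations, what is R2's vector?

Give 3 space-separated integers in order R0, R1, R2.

Op 1: inc R2 by 2 -> R2=(0,0,2) value=2
Op 2: merge R1<->R2 -> R1=(0,0,2) R2=(0,0,2)
Op 3: merge R2<->R1 -> R2=(0,0,2) R1=(0,0,2)
Op 4: merge R0<->R2 -> R0=(0,0,2) R2=(0,0,2)
Op 5: merge R2<->R0 -> R2=(0,0,2) R0=(0,0,2)
Op 6: inc R2 by 5 -> R2=(0,0,7) value=7
Op 7: inc R2 by 3 -> R2=(0,0,10) value=10
Op 8: merge R0<->R2 -> R0=(0,0,10) R2=(0,0,10)
Op 9: merge R1<->R2 -> R1=(0,0,10) R2=(0,0,10)
Op 10: inc R1 by 4 -> R1=(0,4,10) value=14
Op 11: inc R0 by 5 -> R0=(5,0,10) value=15

Answer: 0 0 10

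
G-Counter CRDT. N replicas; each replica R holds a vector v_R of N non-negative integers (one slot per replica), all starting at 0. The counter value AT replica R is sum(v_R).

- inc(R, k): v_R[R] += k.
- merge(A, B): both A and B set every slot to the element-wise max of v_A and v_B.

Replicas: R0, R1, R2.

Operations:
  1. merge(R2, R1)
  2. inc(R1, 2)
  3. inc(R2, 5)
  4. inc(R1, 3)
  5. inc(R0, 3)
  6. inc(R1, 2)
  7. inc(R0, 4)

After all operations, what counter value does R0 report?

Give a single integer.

Answer: 7

Derivation:
Op 1: merge R2<->R1 -> R2=(0,0,0) R1=(0,0,0)
Op 2: inc R1 by 2 -> R1=(0,2,0) value=2
Op 3: inc R2 by 5 -> R2=(0,0,5) value=5
Op 4: inc R1 by 3 -> R1=(0,5,0) value=5
Op 5: inc R0 by 3 -> R0=(3,0,0) value=3
Op 6: inc R1 by 2 -> R1=(0,7,0) value=7
Op 7: inc R0 by 4 -> R0=(7,0,0) value=7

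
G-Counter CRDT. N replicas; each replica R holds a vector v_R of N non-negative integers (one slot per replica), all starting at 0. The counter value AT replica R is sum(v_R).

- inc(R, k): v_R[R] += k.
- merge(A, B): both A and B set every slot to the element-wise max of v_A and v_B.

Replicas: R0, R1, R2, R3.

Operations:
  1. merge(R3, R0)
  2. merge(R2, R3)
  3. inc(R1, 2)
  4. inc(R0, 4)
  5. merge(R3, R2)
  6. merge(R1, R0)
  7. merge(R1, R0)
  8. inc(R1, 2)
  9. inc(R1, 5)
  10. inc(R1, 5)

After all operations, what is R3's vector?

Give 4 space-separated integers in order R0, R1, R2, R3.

Op 1: merge R3<->R0 -> R3=(0,0,0,0) R0=(0,0,0,0)
Op 2: merge R2<->R3 -> R2=(0,0,0,0) R3=(0,0,0,0)
Op 3: inc R1 by 2 -> R1=(0,2,0,0) value=2
Op 4: inc R0 by 4 -> R0=(4,0,0,0) value=4
Op 5: merge R3<->R2 -> R3=(0,0,0,0) R2=(0,0,0,0)
Op 6: merge R1<->R0 -> R1=(4,2,0,0) R0=(4,2,0,0)
Op 7: merge R1<->R0 -> R1=(4,2,0,0) R0=(4,2,0,0)
Op 8: inc R1 by 2 -> R1=(4,4,0,0) value=8
Op 9: inc R1 by 5 -> R1=(4,9,0,0) value=13
Op 10: inc R1 by 5 -> R1=(4,14,0,0) value=18

Answer: 0 0 0 0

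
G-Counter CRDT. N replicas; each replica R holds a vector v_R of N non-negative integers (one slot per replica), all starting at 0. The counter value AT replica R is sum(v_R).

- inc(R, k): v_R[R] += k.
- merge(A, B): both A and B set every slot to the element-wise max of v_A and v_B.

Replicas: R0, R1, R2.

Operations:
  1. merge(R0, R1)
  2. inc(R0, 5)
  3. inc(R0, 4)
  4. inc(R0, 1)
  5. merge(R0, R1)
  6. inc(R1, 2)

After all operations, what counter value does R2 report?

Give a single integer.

Op 1: merge R0<->R1 -> R0=(0,0,0) R1=(0,0,0)
Op 2: inc R0 by 5 -> R0=(5,0,0) value=5
Op 3: inc R0 by 4 -> R0=(9,0,0) value=9
Op 4: inc R0 by 1 -> R0=(10,0,0) value=10
Op 5: merge R0<->R1 -> R0=(10,0,0) R1=(10,0,0)
Op 6: inc R1 by 2 -> R1=(10,2,0) value=12

Answer: 0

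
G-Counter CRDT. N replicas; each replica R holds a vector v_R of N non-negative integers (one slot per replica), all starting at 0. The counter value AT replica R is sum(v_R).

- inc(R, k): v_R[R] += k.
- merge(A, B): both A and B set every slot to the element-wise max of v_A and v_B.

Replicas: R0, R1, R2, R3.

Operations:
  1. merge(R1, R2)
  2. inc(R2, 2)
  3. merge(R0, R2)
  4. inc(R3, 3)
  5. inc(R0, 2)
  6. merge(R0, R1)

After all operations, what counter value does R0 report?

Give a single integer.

Op 1: merge R1<->R2 -> R1=(0,0,0,0) R2=(0,0,0,0)
Op 2: inc R2 by 2 -> R2=(0,0,2,0) value=2
Op 3: merge R0<->R2 -> R0=(0,0,2,0) R2=(0,0,2,0)
Op 4: inc R3 by 3 -> R3=(0,0,0,3) value=3
Op 5: inc R0 by 2 -> R0=(2,0,2,0) value=4
Op 6: merge R0<->R1 -> R0=(2,0,2,0) R1=(2,0,2,0)

Answer: 4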